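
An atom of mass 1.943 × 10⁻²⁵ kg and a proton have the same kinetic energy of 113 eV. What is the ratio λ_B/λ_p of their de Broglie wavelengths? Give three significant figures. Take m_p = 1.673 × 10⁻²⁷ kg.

At fixed KE, p = √(2mKE) so λ = h/p ∝ 1/√m.
λ_B/λ_p = √(m_p/m_B) = √(1.673 × 10⁻²⁷/1.943 × 10⁻²⁵) = √(8.610 × 10⁻³) = 0.0928.

λ_B/λ_p = 0.0928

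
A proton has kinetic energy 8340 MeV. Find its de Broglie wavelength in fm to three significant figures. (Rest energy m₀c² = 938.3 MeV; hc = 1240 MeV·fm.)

Total energy E = KE + m₀c² = 8340 + 938.3 = 9278.3 MeV.
(pc)² = E² − (m₀c²)² = (9278.3)² − (938.3)² = 8.521 × 10⁷ MeV², so pc = 9231 MeV.
λ = hc/(pc) = 1240 MeV·fm / 9231 MeV = 0.134 fm.

λ = 0.134 fm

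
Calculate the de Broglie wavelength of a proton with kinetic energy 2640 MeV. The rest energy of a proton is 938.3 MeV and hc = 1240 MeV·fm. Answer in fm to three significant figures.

Total energy E = KE + m₀c² = 2640 + 938.3 = 3578.3 MeV.
(pc)² = E² − (m₀c²)² = (3578.3)² − (938.3)² = 1.192 × 10⁷ MeV², so pc = 3453 MeV.
λ = hc/(pc) = 1240 MeV·fm / 3453 MeV = 0.359 fm.

λ = 0.359 fm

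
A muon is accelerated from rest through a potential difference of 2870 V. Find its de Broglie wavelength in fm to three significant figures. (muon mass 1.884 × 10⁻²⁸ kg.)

KE = eV = 1.602 × 10⁻¹⁹ × 2870 = 4.598 × 10⁻¹⁶ J.
p = √(2mKE) = √(2 × 1.884 × 10⁻²⁸ × 4.598 × 10⁻¹⁶) = 4.162 × 10⁻²² kg·m/s.
λ = h/p = 6.626 × 10⁻³⁴ / 4.162 × 10⁻²² = 1.59 × 10⁻¹² m = 1590 fm.

λ = 1590 fm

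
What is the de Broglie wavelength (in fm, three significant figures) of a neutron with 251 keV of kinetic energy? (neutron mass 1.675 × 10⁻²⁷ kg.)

KE = 251 keV = 4.021 × 10⁻¹⁴ J.
p = √(2mKE) = √(2 × 1.675 × 10⁻²⁷ × 4.021 × 10⁻¹⁴) = 1.161 × 10⁻²⁰ kg·m/s.
λ = h/p = 6.626 × 10⁻³⁴ / 1.161 × 10⁻²⁰ = 5.71 × 10⁻¹⁴ m = 57.1 fm.

λ = 57.1 fm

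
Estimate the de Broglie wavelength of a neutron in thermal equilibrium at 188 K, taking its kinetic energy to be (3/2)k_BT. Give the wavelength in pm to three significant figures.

λ = 183 pm

KE = (3/2)k_BT = 1.5 × 1.381 × 10⁻²³ × 188 = 3.894 × 10⁻²¹ J.
p = √(2mKE) = √(2 × 1.675 × 10⁻²⁷ × 3.894 × 10⁻²¹) = 3.612 × 10⁻²⁴ kg·m/s.
λ = h/p = 1.83 × 10⁻¹⁰ m = 183 pm.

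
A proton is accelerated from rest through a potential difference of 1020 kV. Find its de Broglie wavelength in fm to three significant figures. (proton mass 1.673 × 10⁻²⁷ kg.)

λ = 28.3 fm

KE = eV = 1.602 × 10⁻¹⁹ × 1.020 × 10⁶ = 1.634 × 10⁻¹³ J.
p = √(2mKE) = √(2 × 1.673 × 10⁻²⁷ × 1.634 × 10⁻¹³) = 2.338 × 10⁻²⁰ kg·m/s.
λ = h/p = 6.626 × 10⁻³⁴ / 2.338 × 10⁻²⁰ = 2.83 × 10⁻¹⁴ m = 28.3 fm.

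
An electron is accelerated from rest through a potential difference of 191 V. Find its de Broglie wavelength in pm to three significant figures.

KE = eV = 1.602 × 10⁻¹⁹ × 191.0 = 3.060 × 10⁻¹⁷ J.
p = √(2mKE) = √(2 × 9.109 × 10⁻³¹ × 3.060 × 10⁻¹⁷) = 7.466 × 10⁻²⁴ kg·m/s.
λ = h/p = 6.626 × 10⁻³⁴ / 7.466 × 10⁻²⁴ = 8.87 × 10⁻¹¹ m = 88.7 pm.

λ = 88.7 pm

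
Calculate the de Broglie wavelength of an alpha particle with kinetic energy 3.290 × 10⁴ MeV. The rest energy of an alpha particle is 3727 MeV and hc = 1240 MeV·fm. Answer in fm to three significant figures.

λ = 0.0340 fm

Total energy E = KE + m₀c² = 3.290 × 10⁴ + 3727 = 36627 MeV.
(pc)² = E² − (m₀c²)² = (36627)² − (3727)² = 1.328 × 10⁹ MeV², so pc = 3.644 × 10⁴ MeV.
λ = hc/(pc) = 1240 MeV·fm / 3.644 × 10⁴ MeV = 0.0340 fm.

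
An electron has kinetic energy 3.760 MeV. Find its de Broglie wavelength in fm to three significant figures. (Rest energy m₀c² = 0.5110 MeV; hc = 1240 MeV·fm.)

λ = 292 fm

Total energy E = KE + m₀c² = 3.760 + 0.5110 = 4.2710 MeV.
(pc)² = E² − (m₀c²)² = (4.2710)² − (0.5110)² = 17.98 MeV², so pc = 4.240 MeV.
λ = hc/(pc) = 1240 MeV·fm / 4.240 MeV = 292 fm.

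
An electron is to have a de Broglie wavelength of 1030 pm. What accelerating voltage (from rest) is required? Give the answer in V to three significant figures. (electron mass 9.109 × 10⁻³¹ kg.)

V = 1.42 V

p = h/λ = 6.626 × 10⁻³⁴ / 1.030 × 10⁻⁹ = 6.433 × 10⁻²⁵ kg·m/s.
KE = p²/(2m) = 2.272 × 10⁻¹⁹ J.
V = KE/e = 2.272 × 10⁻¹⁹ / (1.602 × 10⁻¹⁹) = 1.42 V.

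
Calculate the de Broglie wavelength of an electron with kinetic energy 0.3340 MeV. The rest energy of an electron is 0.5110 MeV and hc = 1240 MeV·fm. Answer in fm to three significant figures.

λ = 1840 fm

Total energy E = KE + m₀c² = 0.3340 + 0.5110 = 0.8450 MeV.
(pc)² = E² − (m₀c²)² = (0.8450)² − (0.5110)² = 0.4529 MeV², so pc = 0.6730 MeV.
λ = hc/(pc) = 1240 MeV·fm / 0.6730 MeV = 1840 fm.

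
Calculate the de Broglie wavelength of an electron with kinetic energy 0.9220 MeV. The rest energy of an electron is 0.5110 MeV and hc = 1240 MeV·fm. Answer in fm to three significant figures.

Total energy E = KE + m₀c² = 0.9220 + 0.5110 = 1.4330 MeV.
(pc)² = E² − (m₀c²)² = (1.4330)² − (0.5110)² = 1.792 MeV², so pc = 1.339 MeV.
λ = hc/(pc) = 1240 MeV·fm / 1.339 MeV = 926 fm.

λ = 926 fm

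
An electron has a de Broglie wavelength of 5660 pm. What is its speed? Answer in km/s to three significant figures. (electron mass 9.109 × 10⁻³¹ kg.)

p = h/λ = 6.626 × 10⁻³⁴ / 5.660 × 10⁻⁹ = 1.171 × 10⁻²⁵ kg·m/s.
v = p/m = 1.171 × 10⁻²⁵ / 9.109 × 10⁻³¹ = 1.29 × 10⁵ m/s = 129 km/s.

v = 129 km/s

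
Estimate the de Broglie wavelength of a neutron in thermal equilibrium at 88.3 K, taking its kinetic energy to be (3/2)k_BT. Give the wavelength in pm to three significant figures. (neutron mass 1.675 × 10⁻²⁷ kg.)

λ = 268 pm

KE = (3/2)k_BT = 1.5 × 1.381 × 10⁻²³ × 88.3 = 1.829 × 10⁻²¹ J.
p = √(2mKE) = √(2 × 1.675 × 10⁻²⁷ × 1.829 × 10⁻²¹) = 2.475 × 10⁻²⁴ kg·m/s.
λ = h/p = 2.68 × 10⁻¹⁰ m = 268 pm.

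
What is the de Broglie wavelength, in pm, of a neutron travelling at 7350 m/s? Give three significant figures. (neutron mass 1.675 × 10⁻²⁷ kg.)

λ = 53.8 pm

p = mv = 1.675 × 10⁻²⁷ × 7350 = 1.231 × 10⁻²³ kg·m/s.
λ = h/p = 6.626 × 10⁻³⁴ / 1.231 × 10⁻²³ = 5.38 × 10⁻¹¹ m = 53.8 pm.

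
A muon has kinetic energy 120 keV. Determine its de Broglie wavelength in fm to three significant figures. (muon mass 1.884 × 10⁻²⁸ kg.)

λ = 246 fm

KE = 120 keV = 1.922 × 10⁻¹⁴ J.
p = √(2mKE) = √(2 × 1.884 × 10⁻²⁸ × 1.922 × 10⁻¹⁴) = 2.691 × 10⁻²¹ kg·m/s.
λ = h/p = 6.626 × 10⁻³⁴ / 2.691 × 10⁻²¹ = 2.46 × 10⁻¹³ m = 246 fm.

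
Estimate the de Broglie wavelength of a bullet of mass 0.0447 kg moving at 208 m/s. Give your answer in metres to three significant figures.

λ = 7.13 × 10⁻³⁵ m

p = mv = 0.0447 × 208 = 9.298 kg·m/s.
λ = h/p = 6.626 × 10⁻³⁴ / 9.298 = 7.13 × 10⁻³⁵ m.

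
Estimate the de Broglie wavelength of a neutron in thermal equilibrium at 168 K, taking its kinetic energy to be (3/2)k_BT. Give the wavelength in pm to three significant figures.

λ = 194 pm

KE = (3/2)k_BT = 1.5 × 1.381 × 10⁻²³ × 168 = 3.480 × 10⁻²¹ J.
p = √(2mKE) = √(2 × 1.675 × 10⁻²⁷ × 3.480 × 10⁻²¹) = 3.414 × 10⁻²⁴ kg·m/s.
λ = h/p = 1.94 × 10⁻¹⁰ m = 194 pm.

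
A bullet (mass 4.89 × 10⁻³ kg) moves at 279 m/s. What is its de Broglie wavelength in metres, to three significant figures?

λ = 4.86 × 10⁻³⁴ m

p = mv = 4.89 × 10⁻³ × 279 = 1.364 kg·m/s.
λ = h/p = 6.626 × 10⁻³⁴ / 1.364 = 4.86 × 10⁻³⁴ m.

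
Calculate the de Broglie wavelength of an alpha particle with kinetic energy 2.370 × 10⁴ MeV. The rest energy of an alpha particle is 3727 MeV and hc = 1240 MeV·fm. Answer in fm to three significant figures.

λ = 0.0456 fm

Total energy E = KE + m₀c² = 2.370 × 10⁴ + 3727 = 27427 MeV.
(pc)² = E² − (m₀c²)² = (27427)² − (3727)² = 7.383 × 10⁸ MeV², so pc = 2.717 × 10⁴ MeV.
λ = hc/(pc) = 1240 MeV·fm / 2.717 × 10⁴ MeV = 0.0456 fm.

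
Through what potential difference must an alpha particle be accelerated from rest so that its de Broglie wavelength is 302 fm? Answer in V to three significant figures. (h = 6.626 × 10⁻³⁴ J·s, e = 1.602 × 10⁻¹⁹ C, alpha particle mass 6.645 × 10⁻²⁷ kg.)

p = h/λ = 6.626 × 10⁻³⁴ / 3.020 × 10⁻¹³ = 2.194 × 10⁻²¹ kg·m/s.
KE = p²/(2m) = 3.622 × 10⁻¹⁶ J.
V = KE/2e = 3.622 × 10⁻¹⁶ / (2 × 1.602 × 10⁻¹⁹) = 1130 V.

V = 1130 V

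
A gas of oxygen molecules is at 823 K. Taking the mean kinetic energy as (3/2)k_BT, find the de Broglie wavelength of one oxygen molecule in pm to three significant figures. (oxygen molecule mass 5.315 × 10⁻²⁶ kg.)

KE = (3/2)k_BT = 1.5 × 1.381 × 10⁻²³ × 823 = 1.705 × 10⁻²⁰ J.
p = √(2mKE) = √(2 × 5.315 × 10⁻²⁶ × 1.705 × 10⁻²⁰) = 4.257 × 10⁻²³ kg·m/s.
λ = h/p = 1.56 × 10⁻¹¹ m = 15.6 pm.

λ = 15.6 pm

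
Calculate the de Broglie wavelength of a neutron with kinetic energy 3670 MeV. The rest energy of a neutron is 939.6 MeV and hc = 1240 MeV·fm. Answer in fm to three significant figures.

Total energy E = KE + m₀c² = 3670 + 939.6 = 4609.6 MeV.
(pc)² = E² − (m₀c²)² = (4609.6)² − (939.6)² = 2.037 × 10⁷ MeV², so pc = 4513 MeV.
λ = hc/(pc) = 1240 MeV·fm / 4513 MeV = 0.275 fm.

λ = 0.275 fm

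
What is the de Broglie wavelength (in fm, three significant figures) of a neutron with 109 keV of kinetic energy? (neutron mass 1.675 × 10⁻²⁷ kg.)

λ = 86.6 fm

KE = 109 keV = 1.746 × 10⁻¹⁴ J.
p = √(2mKE) = √(2 × 1.675 × 10⁻²⁷ × 1.746 × 10⁻¹⁴) = 7.648 × 10⁻²¹ kg·m/s.
λ = h/p = 6.626 × 10⁻³⁴ / 7.648 × 10⁻²¹ = 8.66 × 10⁻¹⁴ m = 86.6 fm.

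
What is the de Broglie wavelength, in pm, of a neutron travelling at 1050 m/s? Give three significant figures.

p = mv = 1.675 × 10⁻²⁷ × 1050 = 1.759 × 10⁻²⁴ kg·m/s.
λ = h/p = 6.626 × 10⁻³⁴ / 1.759 × 10⁻²⁴ = 3.77 × 10⁻¹⁰ m = 377 pm.

λ = 377 pm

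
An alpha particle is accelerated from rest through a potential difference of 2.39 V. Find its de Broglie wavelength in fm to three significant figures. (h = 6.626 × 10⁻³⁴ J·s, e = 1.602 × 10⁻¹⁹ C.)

KE = 2eV = 2 × 1.602 × 10⁻¹⁹ × 2.390 = 7.658 × 10⁻¹⁹ J.
p = √(2mKE) = √(2 × 6.645 × 10⁻²⁷ × 7.658 × 10⁻¹⁹) = 1.009 × 10⁻²² kg·m/s.
λ = h/p = 6.626 × 10⁻³⁴ / 1.009 × 10⁻²² = 6.57 × 10⁻¹² m = 6570 fm.

λ = 6570 fm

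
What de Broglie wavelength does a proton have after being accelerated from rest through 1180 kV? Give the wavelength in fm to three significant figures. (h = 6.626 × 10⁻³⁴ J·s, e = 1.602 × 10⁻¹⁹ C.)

KE = eV = 1.602 × 10⁻¹⁹ × 1.180 × 10⁶ = 1.890 × 10⁻¹³ J.
p = √(2mKE) = √(2 × 1.673 × 10⁻²⁷ × 1.890 × 10⁻¹³) = 2.515 × 10⁻²⁰ kg·m/s.
λ = h/p = 6.626 × 10⁻³⁴ / 2.515 × 10⁻²⁰ = 2.63 × 10⁻¹⁴ m = 26.3 fm.

λ = 26.3 fm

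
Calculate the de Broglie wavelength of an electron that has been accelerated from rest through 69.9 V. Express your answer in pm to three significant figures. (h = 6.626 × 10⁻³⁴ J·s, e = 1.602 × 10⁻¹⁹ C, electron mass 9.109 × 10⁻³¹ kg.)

λ = 147 pm

KE = eV = 1.602 × 10⁻¹⁹ × 69.90 = 1.120 × 10⁻¹⁷ J.
p = √(2mKE) = √(2 × 9.109 × 10⁻³¹ × 1.120 × 10⁻¹⁷) = 4.517 × 10⁻²⁴ kg·m/s.
λ = h/p = 6.626 × 10⁻³⁴ / 4.517 × 10⁻²⁴ = 1.47 × 10⁻¹⁰ m = 147 pm.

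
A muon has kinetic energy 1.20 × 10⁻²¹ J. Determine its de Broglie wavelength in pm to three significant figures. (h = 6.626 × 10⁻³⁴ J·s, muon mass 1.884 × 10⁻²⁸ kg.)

λ = 985 pm

p = √(2mKE) = √(2 × 1.884 × 10⁻²⁸ × 1.200 × 10⁻²¹) = 6.724 × 10⁻²⁵ kg·m/s.
λ = h/p = 6.626 × 10⁻³⁴ / 6.724 × 10⁻²⁵ = 9.85 × 10⁻¹⁰ m = 985 pm.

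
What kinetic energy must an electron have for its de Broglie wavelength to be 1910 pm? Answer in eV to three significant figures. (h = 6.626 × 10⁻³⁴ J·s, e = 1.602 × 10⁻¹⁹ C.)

p = h/λ = 6.626 × 10⁻³⁴ / 1.910 × 10⁻⁹ = 3.469 × 10⁻²⁵ kg·m/s.
KE = p²/(2m) = (3.469 × 10⁻²⁵)² / (2 × 9.109 × 10⁻³¹) = 6.606 × 10⁻²⁰ J = 0.412 eV.

KE = 0.412 eV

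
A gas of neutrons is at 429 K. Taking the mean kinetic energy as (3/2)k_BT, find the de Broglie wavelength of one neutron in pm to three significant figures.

KE = (3/2)k_BT = 1.5 × 1.381 × 10⁻²³ × 429 = 8.887 × 10⁻²¹ J.
p = √(2mKE) = √(2 × 1.675 × 10⁻²⁷ × 8.887 × 10⁻²¹) = 5.456 × 10⁻²⁴ kg·m/s.
λ = h/p = 1.21 × 10⁻¹⁰ m = 121 pm.

λ = 121 pm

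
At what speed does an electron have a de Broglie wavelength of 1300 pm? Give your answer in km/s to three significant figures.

p = h/λ = 6.626 × 10⁻³⁴ / 1.300 × 10⁻⁹ = 5.097 × 10⁻²⁵ kg·m/s.
v = p/m = 5.097 × 10⁻²⁵ / 9.109 × 10⁻³¹ = 5.60 × 10⁵ m/s = 560 km/s.

v = 560 km/s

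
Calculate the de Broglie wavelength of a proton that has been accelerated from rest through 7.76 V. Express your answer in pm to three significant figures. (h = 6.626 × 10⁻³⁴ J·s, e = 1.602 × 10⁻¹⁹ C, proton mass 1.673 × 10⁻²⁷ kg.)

λ = 10.3 pm

KE = eV = 1.602 × 10⁻¹⁹ × 7.760 = 1.243 × 10⁻¹⁸ J.
p = √(2mKE) = √(2 × 1.673 × 10⁻²⁷ × 1.243 × 10⁻¹⁸) = 6.449 × 10⁻²³ kg·m/s.
λ = h/p = 6.626 × 10⁻³⁴ / 6.449 × 10⁻²³ = 1.03 × 10⁻¹¹ m = 10.3 pm.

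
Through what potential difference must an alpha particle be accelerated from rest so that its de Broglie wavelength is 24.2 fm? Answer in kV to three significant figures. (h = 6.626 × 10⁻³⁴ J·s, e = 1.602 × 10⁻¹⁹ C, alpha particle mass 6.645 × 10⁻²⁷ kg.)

V = 176 kV

p = h/λ = 6.626 × 10⁻³⁴ / 2.420 × 10⁻¹⁴ = 2.738 × 10⁻²⁰ kg·m/s.
KE = p²/(2m) = 5.641 × 10⁻¹⁴ J.
V = KE/2e = 5.641 × 10⁻¹⁴ / (2 × 1.602 × 10⁻¹⁹) = 176 kV.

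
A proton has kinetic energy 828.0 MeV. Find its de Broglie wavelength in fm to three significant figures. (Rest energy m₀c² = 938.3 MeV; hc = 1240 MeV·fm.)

λ = 0.829 fm

Total energy E = KE + m₀c² = 828.0 + 938.3 = 1766.3 MeV.
(pc)² = E² − (m₀c²)² = (1766.3)² − (938.3)² = 2.239 × 10⁶ MeV², so pc = 1496 MeV.
λ = hc/(pc) = 1240 MeV·fm / 1496 MeV = 0.829 fm.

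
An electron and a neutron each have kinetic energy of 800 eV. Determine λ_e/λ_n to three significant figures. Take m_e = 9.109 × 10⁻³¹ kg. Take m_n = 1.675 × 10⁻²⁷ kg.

λ_e/λ_n = 42.9

At fixed KE, p = √(2mKE) so λ = h/p ∝ 1/√m.
λ_e/λ_n = √(m_n/m_e) = √(1.675 × 10⁻²⁷/9.109 × 10⁻³¹) = √(1839) = 42.9.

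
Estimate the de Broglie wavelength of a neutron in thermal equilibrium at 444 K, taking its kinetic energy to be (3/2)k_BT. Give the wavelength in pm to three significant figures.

KE = (3/2)k_BT = 1.5 × 1.381 × 10⁻²³ × 444 = 9.197 × 10⁻²¹ J.
p = √(2mKE) = √(2 × 1.675 × 10⁻²⁷ × 9.197 × 10⁻²¹) = 5.551 × 10⁻²⁴ kg·m/s.
λ = h/p = 1.19 × 10⁻¹⁰ m = 119 pm.

λ = 119 pm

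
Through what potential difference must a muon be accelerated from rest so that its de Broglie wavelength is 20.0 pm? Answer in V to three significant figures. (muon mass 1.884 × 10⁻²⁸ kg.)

p = h/λ = 6.626 × 10⁻³⁴ / 2.000 × 10⁻¹¹ = 3.313 × 10⁻²³ kg·m/s.
KE = p²/(2m) = 2.913 × 10⁻¹⁸ J.
V = KE/e = 2.913 × 10⁻¹⁸ / (1.602 × 10⁻¹⁹) = 18.2 V.

V = 18.2 V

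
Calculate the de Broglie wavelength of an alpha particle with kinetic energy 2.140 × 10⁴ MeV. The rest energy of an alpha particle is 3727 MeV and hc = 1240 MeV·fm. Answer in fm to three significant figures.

Total energy E = KE + m₀c² = 2.140 × 10⁴ + 3727 = 25127 MeV.
(pc)² = E² − (m₀c²)² = (25127)² − (3727)² = 6.175 × 10⁸ MeV², so pc = 2.485 × 10⁴ MeV.
λ = hc/(pc) = 1240 MeV·fm / 2.485 × 10⁴ MeV = 0.0499 fm.

λ = 0.0499 fm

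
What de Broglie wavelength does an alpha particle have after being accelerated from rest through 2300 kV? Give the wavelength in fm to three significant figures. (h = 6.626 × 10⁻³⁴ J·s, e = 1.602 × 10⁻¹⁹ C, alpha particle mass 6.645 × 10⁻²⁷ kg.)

λ = 6.70 fm

KE = 2eV = 2 × 1.602 × 10⁻¹⁹ × 2.300 × 10⁶ = 7.369 × 10⁻¹³ J.
p = √(2mKE) = √(2 × 6.645 × 10⁻²⁷ × 7.369 × 10⁻¹³) = 9.896 × 10⁻²⁰ kg·m/s.
λ = h/p = 6.626 × 10⁻³⁴ / 9.896 × 10⁻²⁰ = 6.70 × 10⁻¹⁵ m = 6.70 fm.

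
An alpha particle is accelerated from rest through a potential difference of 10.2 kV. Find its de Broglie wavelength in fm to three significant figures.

KE = 2eV = 2 × 1.602 × 10⁻¹⁹ × 1.020 × 10⁴ = 3.268 × 10⁻¹⁵ J.
p = √(2mKE) = √(2 × 6.645 × 10⁻²⁷ × 3.268 × 10⁻¹⁵) = 6.590 × 10⁻²¹ kg·m/s.
λ = h/p = 6.626 × 10⁻³⁴ / 6.590 × 10⁻²¹ = 1.01 × 10⁻¹³ m = 101 fm.

λ = 101 fm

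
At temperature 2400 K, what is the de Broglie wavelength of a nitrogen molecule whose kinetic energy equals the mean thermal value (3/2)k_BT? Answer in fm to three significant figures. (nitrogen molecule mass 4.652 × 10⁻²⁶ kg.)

λ = 9740 fm

KE = (3/2)k_BT = 1.5 × 1.381 × 10⁻²³ × 2400 = 4.972 × 10⁻²⁰ J.
p = √(2mKE) = √(2 × 4.652 × 10⁻²⁶ × 4.972 × 10⁻²⁰) = 6.801 × 10⁻²³ kg·m/s.
λ = h/p = 9.74 × 10⁻¹² m = 9740 fm.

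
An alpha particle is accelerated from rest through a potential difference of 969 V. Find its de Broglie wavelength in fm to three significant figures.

λ = 326 fm

KE = 2eV = 2 × 1.602 × 10⁻¹⁹ × 969.0 = 3.105 × 10⁻¹⁶ J.
p = √(2mKE) = √(2 × 6.645 × 10⁻²⁷ × 3.105 × 10⁻¹⁶) = 2.031 × 10⁻²¹ kg·m/s.
λ = h/p = 6.626 × 10⁻³⁴ / 2.031 × 10⁻²¹ = 3.26 × 10⁻¹³ m = 326 fm.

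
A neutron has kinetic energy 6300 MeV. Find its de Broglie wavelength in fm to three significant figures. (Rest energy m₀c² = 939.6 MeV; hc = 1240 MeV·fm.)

λ = 0.173 fm

Total energy E = KE + m₀c² = 6300 + 939.6 = 7239.6 MeV.
(pc)² = E² − (m₀c²)² = (7239.6)² − (939.6)² = 5.153 × 10⁷ MeV², so pc = 7178 MeV.
λ = hc/(pc) = 1240 MeV·fm / 7178 MeV = 0.173 fm.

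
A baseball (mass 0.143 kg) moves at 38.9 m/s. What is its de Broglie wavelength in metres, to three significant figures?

p = mv = 0.143 × 38.9 = 5.563 kg·m/s.
λ = h/p = 6.626 × 10⁻³⁴ / 5.563 = 1.19 × 10⁻³⁴ m.

λ = 1.19 × 10⁻³⁴ m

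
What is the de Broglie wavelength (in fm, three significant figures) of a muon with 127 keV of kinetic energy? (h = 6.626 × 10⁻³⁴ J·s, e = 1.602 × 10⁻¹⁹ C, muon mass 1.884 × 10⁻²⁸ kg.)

KE = 127 keV = 2.035 × 10⁻¹⁴ J.
p = √(2mKE) = √(2 × 1.884 × 10⁻²⁸ × 2.035 × 10⁻¹⁴) = 2.769 × 10⁻²¹ kg·m/s.
λ = h/p = 6.626 × 10⁻³⁴ / 2.769 × 10⁻²¹ = 2.39 × 10⁻¹³ m = 239 fm.

λ = 239 fm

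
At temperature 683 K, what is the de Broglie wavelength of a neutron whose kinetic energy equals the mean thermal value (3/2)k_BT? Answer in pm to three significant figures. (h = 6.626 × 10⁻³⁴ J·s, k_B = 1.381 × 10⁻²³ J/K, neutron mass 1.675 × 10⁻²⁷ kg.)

λ = 96.2 pm

KE = (3/2)k_BT = 1.5 × 1.381 × 10⁻²³ × 683 = 1.415 × 10⁻²⁰ J.
p = √(2mKE) = √(2 × 1.675 × 10⁻²⁷ × 1.415 × 10⁻²⁰) = 6.885 × 10⁻²⁴ kg·m/s.
λ = h/p = 9.62 × 10⁻¹¹ m = 96.2 pm.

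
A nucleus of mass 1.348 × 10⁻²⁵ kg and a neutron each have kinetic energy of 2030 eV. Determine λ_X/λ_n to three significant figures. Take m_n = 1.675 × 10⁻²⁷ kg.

At fixed KE, p = √(2mKE) so λ = h/p ∝ 1/√m.
λ_X/λ_n = √(m_n/m_X) = √(1.675 × 10⁻²⁷/1.348 × 10⁻²⁵) = √(0.01243) = 0.111.

λ_X/λ_n = 0.111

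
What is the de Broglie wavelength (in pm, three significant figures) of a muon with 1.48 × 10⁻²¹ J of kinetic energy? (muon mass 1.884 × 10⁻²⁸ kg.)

p = √(2mKE) = √(2 × 1.884 × 10⁻²⁸ × 1.480 × 10⁻²¹) = 7.468 × 10⁻²⁵ kg·m/s.
λ = h/p = 6.626 × 10⁻³⁴ / 7.468 × 10⁻²⁵ = 8.87 × 10⁻¹⁰ m = 887 pm.

λ = 887 pm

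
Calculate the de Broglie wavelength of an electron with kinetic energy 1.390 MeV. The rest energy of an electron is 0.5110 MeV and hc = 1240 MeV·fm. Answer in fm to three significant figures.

λ = 677 fm

Total energy E = KE + m₀c² = 1.390 + 0.5110 = 1.9010 MeV.
(pc)² = E² − (m₀c²)² = (1.9010)² − (0.5110)² = 3.353 MeV², so pc = 1.831 MeV.
λ = hc/(pc) = 1240 MeV·fm / 1.831 MeV = 677 fm.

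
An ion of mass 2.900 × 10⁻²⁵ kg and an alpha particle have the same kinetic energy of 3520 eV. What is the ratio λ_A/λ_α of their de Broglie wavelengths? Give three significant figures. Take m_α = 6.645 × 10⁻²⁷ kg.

At fixed KE, p = √(2mKE) so λ = h/p ∝ 1/√m.
λ_A/λ_α = √(m_α/m_A) = √(6.645 × 10⁻²⁷/2.900 × 10⁻²⁵) = √(0.02291) = 0.151.

λ_A/λ_α = 0.151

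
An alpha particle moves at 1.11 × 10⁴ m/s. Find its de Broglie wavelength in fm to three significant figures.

λ = 8980 fm

p = mv = 6.645 × 10⁻²⁷ × 1.11 × 10⁴ = 7.376 × 10⁻²³ kg·m/s.
λ = h/p = 6.626 × 10⁻³⁴ / 7.376 × 10⁻²³ = 8.98 × 10⁻¹² m = 8980 fm.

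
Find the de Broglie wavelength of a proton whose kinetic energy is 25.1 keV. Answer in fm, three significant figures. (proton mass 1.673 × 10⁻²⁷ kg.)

λ = 181 fm

KE = 25.1 keV = 4.021 × 10⁻¹⁵ J.
p = √(2mKE) = √(2 × 1.673 × 10⁻²⁷ × 4.021 × 10⁻¹⁵) = 3.668 × 10⁻²¹ kg·m/s.
λ = h/p = 6.626 × 10⁻³⁴ / 3.668 × 10⁻²¹ = 1.81 × 10⁻¹³ m = 181 fm.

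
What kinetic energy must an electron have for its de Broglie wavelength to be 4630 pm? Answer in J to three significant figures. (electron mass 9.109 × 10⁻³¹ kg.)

KE = 1.12 × 10⁻²⁰ J

p = h/λ = 6.626 × 10⁻³⁴ / 4.630 × 10⁻⁹ = 1.431 × 10⁻²⁵ kg·m/s.
KE = p²/(2m) = (1.431 × 10⁻²⁵)² / (2 × 9.109 × 10⁻³¹) = 1.124 × 10⁻²⁰ J = 1.12 × 10⁻²⁰ J.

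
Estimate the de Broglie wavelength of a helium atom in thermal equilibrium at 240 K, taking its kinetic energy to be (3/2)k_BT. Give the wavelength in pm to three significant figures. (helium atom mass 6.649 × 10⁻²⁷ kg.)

KE = (3/2)k_BT = 1.5 × 1.381 × 10⁻²³ × 240 = 4.972 × 10⁻²¹ J.
p = √(2mKE) = √(2 × 6.649 × 10⁻²⁷ × 4.972 × 10⁻²¹) = 8.131 × 10⁻²⁴ kg·m/s.
λ = h/p = 8.15 × 10⁻¹¹ m = 81.5 pm.

λ = 81.5 pm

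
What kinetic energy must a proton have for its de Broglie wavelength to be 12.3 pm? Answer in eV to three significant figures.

p = h/λ = 6.626 × 10⁻³⁴ / 1.230 × 10⁻¹¹ = 5.387 × 10⁻²³ kg·m/s.
KE = p²/(2m) = (5.387 × 10⁻²³)² / (2 × 1.673 × 10⁻²⁷) = 8.673 × 10⁻¹⁹ J = 5.41 eV.

KE = 5.41 eV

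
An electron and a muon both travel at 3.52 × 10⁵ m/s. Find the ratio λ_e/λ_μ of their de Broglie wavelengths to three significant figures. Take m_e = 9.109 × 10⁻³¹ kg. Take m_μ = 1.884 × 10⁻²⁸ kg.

At fixed v, p = mv so λ = h/(mv) ∝ 1/m.
λ_e/λ_μ = m_μ/m_e = 1.884 × 10⁻²⁸/9.109 × 10⁻³¹ = 207.

λ_e/λ_μ = 207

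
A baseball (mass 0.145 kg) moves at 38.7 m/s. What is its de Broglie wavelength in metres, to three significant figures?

p = mv = 0.145 × 38.7 = 5.612 kg·m/s.
λ = h/p = 6.626 × 10⁻³⁴ / 5.612 = 1.18 × 10⁻³⁴ m.

λ = 1.18 × 10⁻³⁴ m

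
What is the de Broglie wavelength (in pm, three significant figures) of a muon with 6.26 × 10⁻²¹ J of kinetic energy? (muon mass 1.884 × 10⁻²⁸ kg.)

λ = 431 pm

p = √(2mKE) = √(2 × 1.884 × 10⁻²⁸ × 6.260 × 10⁻²¹) = 1.536 × 10⁻²⁴ kg·m/s.
λ = h/p = 6.626 × 10⁻³⁴ / 1.536 × 10⁻²⁴ = 4.31 × 10⁻¹⁰ m = 431 pm.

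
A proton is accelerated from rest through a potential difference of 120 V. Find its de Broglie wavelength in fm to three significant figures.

KE = eV = 1.602 × 10⁻¹⁹ × 120.0 = 1.922 × 10⁻¹⁷ J.
p = √(2mKE) = √(2 × 1.673 × 10⁻²⁷ × 1.922 × 10⁻¹⁷) = 2.536 × 10⁻²² kg·m/s.
λ = h/p = 6.626 × 10⁻³⁴ / 2.536 × 10⁻²² = 2.61 × 10⁻¹² m = 2610 fm.

λ = 2610 fm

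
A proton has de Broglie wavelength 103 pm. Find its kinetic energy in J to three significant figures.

p = h/λ = 6.626 × 10⁻³⁴ / 1.030 × 10⁻¹⁰ = 6.433 × 10⁻²⁴ kg·m/s.
KE = p²/(2m) = (6.433 × 10⁻²⁴)² / (2 × 1.673 × 10⁻²⁷) = 1.237 × 10⁻²⁰ J = 1.24 × 10⁻²⁰ J.

KE = 1.24 × 10⁻²⁰ J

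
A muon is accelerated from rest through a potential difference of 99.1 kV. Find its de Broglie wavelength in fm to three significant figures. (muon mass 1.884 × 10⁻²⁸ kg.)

λ = 271 fm

KE = eV = 1.602 × 10⁻¹⁹ × 9.910 × 10⁴ = 1.588 × 10⁻¹⁴ J.
p = √(2mKE) = √(2 × 1.884 × 10⁻²⁸ × 1.588 × 10⁻¹⁴) = 2.446 × 10⁻²¹ kg·m/s.
λ = h/p = 6.626 × 10⁻³⁴ / 2.446 × 10⁻²¹ = 2.71 × 10⁻¹³ m = 271 fm.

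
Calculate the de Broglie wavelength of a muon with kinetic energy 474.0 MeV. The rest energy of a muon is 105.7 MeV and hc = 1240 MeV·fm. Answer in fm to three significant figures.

λ = 2.18 fm

Total energy E = KE + m₀c² = 474.0 + 105.7 = 579.7 MeV.
(pc)² = E² − (m₀c²)² = (579.7)² − (105.7)² = 3.249 × 10⁵ MeV², so pc = 570.0 MeV.
λ = hc/(pc) = 1240 MeV·fm / 570.0 MeV = 2.18 fm.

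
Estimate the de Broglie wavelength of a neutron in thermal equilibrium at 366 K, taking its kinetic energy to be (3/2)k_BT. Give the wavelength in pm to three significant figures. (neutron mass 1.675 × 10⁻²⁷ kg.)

KE = (3/2)k_BT = 1.5 × 1.381 × 10⁻²³ × 366 = 7.582 × 10⁻²¹ J.
p = √(2mKE) = √(2 × 1.675 × 10⁻²⁷ × 7.582 × 10⁻²¹) = 5.040 × 10⁻²⁴ kg·m/s.
λ = h/p = 1.31 × 10⁻¹⁰ m = 131 pm.

λ = 131 pm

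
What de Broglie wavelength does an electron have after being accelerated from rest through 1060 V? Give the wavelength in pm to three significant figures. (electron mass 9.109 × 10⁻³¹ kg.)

λ = 37.7 pm

KE = eV = 1.602 × 10⁻¹⁹ × 1060 = 1.698 × 10⁻¹⁶ J.
p = √(2mKE) = √(2 × 9.109 × 10⁻³¹ × 1.698 × 10⁻¹⁶) = 1.759 × 10⁻²³ kg·m/s.
λ = h/p = 6.626 × 10⁻³⁴ / 1.759 × 10⁻²³ = 3.77 × 10⁻¹¹ m = 37.7 pm.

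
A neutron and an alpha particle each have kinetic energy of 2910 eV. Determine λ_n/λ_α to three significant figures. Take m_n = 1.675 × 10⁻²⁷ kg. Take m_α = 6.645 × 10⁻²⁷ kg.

λ_n/λ_α = 1.99

At fixed KE, p = √(2mKE) so λ = h/p ∝ 1/√m.
λ_n/λ_α = √(m_α/m_n) = √(6.645 × 10⁻²⁷/1.675 × 10⁻²⁷) = √(3.967) = 1.99.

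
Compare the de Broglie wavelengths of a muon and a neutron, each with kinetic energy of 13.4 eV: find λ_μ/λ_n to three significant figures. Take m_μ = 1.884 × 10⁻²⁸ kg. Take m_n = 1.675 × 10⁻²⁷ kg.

λ_μ/λ_n = 2.98

At fixed KE, p = √(2mKE) so λ = h/p ∝ 1/√m.
λ_μ/λ_n = √(m_n/m_μ) = √(1.675 × 10⁻²⁷/1.884 × 10⁻²⁸) = √(8.891) = 2.98.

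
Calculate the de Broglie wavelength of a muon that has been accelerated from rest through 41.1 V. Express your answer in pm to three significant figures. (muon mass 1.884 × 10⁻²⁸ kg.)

KE = eV = 1.602 × 10⁻¹⁹ × 41.10 = 6.584 × 10⁻¹⁸ J.
p = √(2mKE) = √(2 × 1.884 × 10⁻²⁸ × 6.584 × 10⁻¹⁸) = 4.981 × 10⁻²³ kg·m/s.
λ = h/p = 6.626 × 10⁻³⁴ / 4.981 × 10⁻²³ = 1.33 × 10⁻¹¹ m = 13.3 pm.

λ = 13.3 pm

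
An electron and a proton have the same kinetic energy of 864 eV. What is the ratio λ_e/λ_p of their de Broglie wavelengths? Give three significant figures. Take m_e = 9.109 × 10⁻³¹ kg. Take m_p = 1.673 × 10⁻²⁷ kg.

At fixed KE, p = √(2mKE) so λ = h/p ∝ 1/√m.
λ_e/λ_p = √(m_p/m_e) = √(1.673 × 10⁻²⁷/9.109 × 10⁻³¹) = √(1837) = 42.9.

λ_e/λ_p = 42.9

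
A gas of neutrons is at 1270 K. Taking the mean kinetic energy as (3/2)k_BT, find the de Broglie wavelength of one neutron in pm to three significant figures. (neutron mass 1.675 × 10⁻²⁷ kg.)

λ = 70.6 pm

KE = (3/2)k_BT = 1.5 × 1.381 × 10⁻²³ × 1270 = 2.631 × 10⁻²⁰ J.
p = √(2mKE) = √(2 × 1.675 × 10⁻²⁷ × 2.631 × 10⁻²⁰) = 9.388 × 10⁻²⁴ kg·m/s.
λ = h/p = 7.06 × 10⁻¹¹ m = 70.6 pm.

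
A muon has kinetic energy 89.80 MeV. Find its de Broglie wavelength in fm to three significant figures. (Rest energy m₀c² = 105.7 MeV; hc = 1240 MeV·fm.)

Total energy E = KE + m₀c² = 89.80 + 105.7 = 195.50 MeV.
(pc)² = E² − (m₀c²)² = (195.50)² − (105.7)² = 2.705 × 10⁴ MeV², so pc = 164.5 MeV.
λ = hc/(pc) = 1240 MeV·fm / 164.5 MeV = 7.54 fm.

λ = 7.54 fm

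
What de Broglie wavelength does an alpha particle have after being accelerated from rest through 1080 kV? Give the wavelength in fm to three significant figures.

KE = 2eV = 2 × 1.602 × 10⁻¹⁹ × 1.080 × 10⁶ = 3.460 × 10⁻¹³ J.
p = √(2mKE) = √(2 × 6.645 × 10⁻²⁷ × 3.460 × 10⁻¹³) = 6.781 × 10⁻²⁰ kg·m/s.
λ = h/p = 6.626 × 10⁻³⁴ / 6.781 × 10⁻²⁰ = 9.77 × 10⁻¹⁵ m = 9.77 fm.

λ = 9.77 fm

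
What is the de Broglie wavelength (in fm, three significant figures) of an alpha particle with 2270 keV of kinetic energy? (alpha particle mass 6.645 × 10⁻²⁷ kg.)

KE = 2270 keV = 3.637 × 10⁻¹³ J.
p = √(2mKE) = √(2 × 6.645 × 10⁻²⁷ × 3.637 × 10⁻¹³) = 6.952 × 10⁻²⁰ kg·m/s.
λ = h/p = 6.626 × 10⁻³⁴ / 6.952 × 10⁻²⁰ = 9.53 × 10⁻¹⁵ m = 9.53 fm.

λ = 9.53 fm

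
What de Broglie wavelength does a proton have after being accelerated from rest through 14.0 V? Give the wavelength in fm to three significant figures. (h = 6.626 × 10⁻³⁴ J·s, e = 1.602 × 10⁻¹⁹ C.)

λ = 7650 fm

KE = eV = 1.602 × 10⁻¹⁹ × 14.00 = 2.243 × 10⁻¹⁸ J.
p = √(2mKE) = √(2 × 1.673 × 10⁻²⁷ × 2.243 × 10⁻¹⁸) = 8.663 × 10⁻²³ kg·m/s.
λ = h/p = 6.626 × 10⁻³⁴ / 8.663 × 10⁻²³ = 7.65 × 10⁻¹² m = 7650 fm.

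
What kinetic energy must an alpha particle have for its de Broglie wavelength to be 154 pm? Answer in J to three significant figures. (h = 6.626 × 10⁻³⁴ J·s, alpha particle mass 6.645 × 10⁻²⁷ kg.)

p = h/λ = 6.626 × 10⁻³⁴ / 1.540 × 10⁻¹⁰ = 4.303 × 10⁻²⁴ kg·m/s.
KE = p²/(2m) = (4.303 × 10⁻²⁴)² / (2 × 6.645 × 10⁻²⁷) = 1.393 × 10⁻²¹ J = 1.39 × 10⁻²¹ J.

KE = 1.39 × 10⁻²¹ J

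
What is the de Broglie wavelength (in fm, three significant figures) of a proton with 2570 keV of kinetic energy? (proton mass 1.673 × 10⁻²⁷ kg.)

λ = 17.9 fm

KE = 2570 keV = 4.117 × 10⁻¹³ J.
p = √(2mKE) = √(2 × 1.673 × 10⁻²⁷ × 4.117 × 10⁻¹³) = 3.712 × 10⁻²⁰ kg·m/s.
λ = h/p = 6.626 × 10⁻³⁴ / 3.712 × 10⁻²⁰ = 1.79 × 10⁻¹⁴ m = 17.9 fm.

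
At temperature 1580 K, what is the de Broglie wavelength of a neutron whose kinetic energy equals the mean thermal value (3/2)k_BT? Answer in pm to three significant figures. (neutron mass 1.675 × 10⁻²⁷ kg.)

KE = (3/2)k_BT = 1.5 × 1.381 × 10⁻²³ × 1580 = 3.273 × 10⁻²⁰ J.
p = √(2mKE) = √(2 × 1.675 × 10⁻²⁷ × 3.273 × 10⁻²⁰) = 1.047 × 10⁻²³ kg·m/s.
λ = h/p = 6.33 × 10⁻¹¹ m = 63.3 pm.

λ = 63.3 pm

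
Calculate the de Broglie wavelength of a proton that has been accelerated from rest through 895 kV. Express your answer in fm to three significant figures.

KE = eV = 1.602 × 10⁻¹⁹ × 8.950 × 10⁵ = 1.434 × 10⁻¹³ J.
p = √(2mKE) = √(2 × 1.673 × 10⁻²⁷ × 1.434 × 10⁻¹³) = 2.190 × 10⁻²⁰ kg·m/s.
λ = h/p = 6.626 × 10⁻³⁴ / 2.190 × 10⁻²⁰ = 3.03 × 10⁻¹⁴ m = 30.3 fm.

λ = 30.3 fm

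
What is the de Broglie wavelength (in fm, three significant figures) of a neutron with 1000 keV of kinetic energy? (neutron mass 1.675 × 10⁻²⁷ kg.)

λ = 28.6 fm

KE = 1000 keV = 1.602 × 10⁻¹³ J.
p = √(2mKE) = √(2 × 1.675 × 10⁻²⁷ × 1.602 × 10⁻¹³) = 2.317 × 10⁻²⁰ kg·m/s.
λ = h/p = 6.626 × 10⁻³⁴ / 2.317 × 10⁻²⁰ = 2.86 × 10⁻¹⁴ m = 28.6 fm.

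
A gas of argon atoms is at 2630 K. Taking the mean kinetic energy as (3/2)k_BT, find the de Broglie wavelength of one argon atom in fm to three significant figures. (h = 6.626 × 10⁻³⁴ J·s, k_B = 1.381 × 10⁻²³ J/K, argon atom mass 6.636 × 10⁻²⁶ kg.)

KE = (3/2)k_BT = 1.5 × 1.381 × 10⁻²³ × 2630 = 5.448 × 10⁻²⁰ J.
p = √(2mKE) = √(2 × 6.636 × 10⁻²⁶ × 5.448 × 10⁻²⁰) = 8.503 × 10⁻²³ kg·m/s.
λ = h/p = 7.79 × 10⁻¹² m = 7790 fm.

λ = 7790 fm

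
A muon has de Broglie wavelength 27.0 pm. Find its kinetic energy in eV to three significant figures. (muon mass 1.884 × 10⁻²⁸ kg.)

KE = 9.98 eV

p = h/λ = 6.626 × 10⁻³⁴ / 2.700 × 10⁻¹¹ = 2.454 × 10⁻²³ kg·m/s.
KE = p²/(2m) = (2.454 × 10⁻²³)² / (2 × 1.884 × 10⁻²⁸) = 1.598 × 10⁻¹⁸ J = 9.98 eV.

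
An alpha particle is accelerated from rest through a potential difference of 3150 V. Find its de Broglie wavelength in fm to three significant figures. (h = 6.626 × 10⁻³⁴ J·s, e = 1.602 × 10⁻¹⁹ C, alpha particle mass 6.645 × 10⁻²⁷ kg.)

KE = 2eV = 2 × 1.602 × 10⁻¹⁹ × 3150 = 1.009 × 10⁻¹⁵ J.
p = √(2mKE) = √(2 × 6.645 × 10⁻²⁷ × 1.009 × 10⁻¹⁵) = 3.662 × 10⁻²¹ kg·m/s.
λ = h/p = 6.626 × 10⁻³⁴ / 3.662 × 10⁻²¹ = 1.81 × 10⁻¹³ m = 181 fm.

λ = 181 fm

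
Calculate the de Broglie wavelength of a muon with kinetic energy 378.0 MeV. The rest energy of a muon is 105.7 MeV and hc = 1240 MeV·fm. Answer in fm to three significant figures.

λ = 2.63 fm

Total energy E = KE + m₀c² = 378.0 + 105.7 = 483.7 MeV.
(pc)² = E² − (m₀c²)² = (483.7)² − (105.7)² = 2.228 × 10⁵ MeV², so pc = 472.0 MeV.
λ = hc/(pc) = 1240 MeV·fm / 472.0 MeV = 2.63 fm.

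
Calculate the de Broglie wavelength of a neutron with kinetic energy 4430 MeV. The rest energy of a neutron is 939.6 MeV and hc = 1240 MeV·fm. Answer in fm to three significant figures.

Total energy E = KE + m₀c² = 4430 + 939.6 = 5369.6 MeV.
(pc)² = E² − (m₀c²)² = (5369.6)² − (939.6)² = 2.795 × 10⁷ MeV², so pc = 5287 MeV.
λ = hc/(pc) = 1240 MeV·fm / 5287 MeV = 0.235 fm.

λ = 0.235 fm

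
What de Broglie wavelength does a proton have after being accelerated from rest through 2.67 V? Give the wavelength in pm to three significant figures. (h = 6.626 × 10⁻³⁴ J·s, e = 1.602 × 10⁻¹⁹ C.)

KE = eV = 1.602 × 10⁻¹⁹ × 2.670 = 4.277 × 10⁻¹⁹ J.
p = √(2mKE) = √(2 × 1.673 × 10⁻²⁷ × 4.277 × 10⁻¹⁹) = 3.783 × 10⁻²³ kg·m/s.
λ = h/p = 6.626 × 10⁻³⁴ / 3.783 × 10⁻²³ = 1.75 × 10⁻¹¹ m = 17.5 pm.

λ = 17.5 pm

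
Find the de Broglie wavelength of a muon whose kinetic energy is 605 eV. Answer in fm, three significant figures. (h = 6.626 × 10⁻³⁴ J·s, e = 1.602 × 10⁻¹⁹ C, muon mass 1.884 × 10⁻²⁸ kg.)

λ = 3470 fm

KE = 605 eV = 9.692 × 10⁻¹⁷ J.
p = √(2mKE) = √(2 × 1.884 × 10⁻²⁸ × 9.692 × 10⁻¹⁷) = 1.911 × 10⁻²² kg·m/s.
λ = h/p = 6.626 × 10⁻³⁴ / 1.911 × 10⁻²² = 3.47 × 10⁻¹² m = 3470 fm.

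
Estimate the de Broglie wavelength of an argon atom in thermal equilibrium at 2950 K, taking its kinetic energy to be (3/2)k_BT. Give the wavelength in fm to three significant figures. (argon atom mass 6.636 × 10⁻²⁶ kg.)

KE = (3/2)k_BT = 1.5 × 1.381 × 10⁻²³ × 2950 = 6.111 × 10⁻²⁰ J.
p = √(2mKE) = √(2 × 6.636 × 10⁻²⁶ × 6.111 × 10⁻²⁰) = 9.006 × 10⁻²³ kg·m/s.
λ = h/p = 7.36 × 10⁻¹² m = 7360 fm.

λ = 7360 fm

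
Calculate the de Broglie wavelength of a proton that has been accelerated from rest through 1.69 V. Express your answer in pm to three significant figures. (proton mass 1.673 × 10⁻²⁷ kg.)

KE = eV = 1.602 × 10⁻¹⁹ × 1.690 = 2.707 × 10⁻¹⁹ J.
p = √(2mKE) = √(2 × 1.673 × 10⁻²⁷ × 2.707 × 10⁻¹⁹) = 3.010 × 10⁻²³ kg·m/s.
λ = h/p = 6.626 × 10⁻³⁴ / 3.010 × 10⁻²³ = 2.20 × 10⁻¹¹ m = 22.0 pm.

λ = 22.0 pm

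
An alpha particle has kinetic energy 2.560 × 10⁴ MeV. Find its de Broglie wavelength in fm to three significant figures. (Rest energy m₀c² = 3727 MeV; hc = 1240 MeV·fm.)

Total energy E = KE + m₀c² = 2.560 × 10⁴ + 3727 = 29327 MeV.
(pc)² = E² − (m₀c²)² = (29327)² − (3727)² = 8.462 × 10⁸ MeV², so pc = 2.909 × 10⁴ MeV.
λ = hc/(pc) = 1240 MeV·fm / 2.909 × 10⁴ MeV = 0.0426 fm.

λ = 0.0426 fm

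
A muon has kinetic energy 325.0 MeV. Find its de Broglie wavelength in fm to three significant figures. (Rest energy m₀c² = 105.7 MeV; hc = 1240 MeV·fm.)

λ = 2.97 fm

Total energy E = KE + m₀c² = 325.0 + 105.7 = 430.7 MeV.
(pc)² = E² − (m₀c²)² = (430.7)² − (105.7)² = 1.743 × 10⁵ MeV², so pc = 417.5 MeV.
λ = hc/(pc) = 1240 MeV·fm / 417.5 MeV = 2.97 fm.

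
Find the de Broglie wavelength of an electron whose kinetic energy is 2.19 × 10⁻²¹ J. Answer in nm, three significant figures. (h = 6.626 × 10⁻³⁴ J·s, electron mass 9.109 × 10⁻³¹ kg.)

p = √(2mKE) = √(2 × 9.109 × 10⁻³¹ × 2.190 × 10⁻²¹) = 6.316 × 10⁻²⁶ kg·m/s.
λ = h/p = 6.626 × 10⁻³⁴ / 6.316 × 10⁻²⁶ = 1.05 × 10⁻⁸ m = 10.5 nm.

λ = 10.5 nm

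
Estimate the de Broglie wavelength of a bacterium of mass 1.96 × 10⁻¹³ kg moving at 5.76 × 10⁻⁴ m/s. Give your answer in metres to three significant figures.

λ = 5.87 × 10⁻¹⁸ m

p = mv = 1.96 × 10⁻¹³ × 5.76 × 10⁻⁴ = 1.129 × 10⁻¹⁶ kg·m/s.
λ = h/p = 6.626 × 10⁻³⁴ / 1.129 × 10⁻¹⁶ = 5.87 × 10⁻¹⁸ m.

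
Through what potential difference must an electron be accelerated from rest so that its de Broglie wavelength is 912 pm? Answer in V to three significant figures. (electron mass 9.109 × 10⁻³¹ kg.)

V = 1.81 V

p = h/λ = 6.626 × 10⁻³⁴ / 9.120 × 10⁻¹⁰ = 7.265 × 10⁻²⁵ kg·m/s.
KE = p²/(2m) = 2.897 × 10⁻¹⁹ J.
V = KE/e = 2.897 × 10⁻¹⁹ / (1.602 × 10⁻¹⁹) = 1.81 V.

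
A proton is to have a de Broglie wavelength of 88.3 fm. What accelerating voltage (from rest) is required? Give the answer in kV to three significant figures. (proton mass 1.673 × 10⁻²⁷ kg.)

V = 105 kV

p = h/λ = 6.626 × 10⁻³⁴ / 8.830 × 10⁻¹⁴ = 7.504 × 10⁻²¹ kg·m/s.
KE = p²/(2m) = 1.683 × 10⁻¹⁴ J.
V = KE/e = 1.683 × 10⁻¹⁴ / (1.602 × 10⁻¹⁹) = 105 kV.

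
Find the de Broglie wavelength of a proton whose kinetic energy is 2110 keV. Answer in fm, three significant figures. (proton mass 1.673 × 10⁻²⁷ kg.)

λ = 19.7 fm

KE = 2110 keV = 3.380 × 10⁻¹³ J.
p = √(2mKE) = √(2 × 1.673 × 10⁻²⁷ × 3.380 × 10⁻¹³) = 3.363 × 10⁻²⁰ kg·m/s.
λ = h/p = 6.626 × 10⁻³⁴ / 3.363 × 10⁻²⁰ = 1.97 × 10⁻¹⁴ m = 19.7 fm.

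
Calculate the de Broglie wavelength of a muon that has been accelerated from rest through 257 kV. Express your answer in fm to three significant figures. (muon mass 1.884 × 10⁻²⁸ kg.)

KE = eV = 1.602 × 10⁻¹⁹ × 2.570 × 10⁵ = 4.117 × 10⁻¹⁴ J.
p = √(2mKE) = √(2 × 1.884 × 10⁻²⁸ × 4.117 × 10⁻¹⁴) = 3.939 × 10⁻²¹ kg·m/s.
λ = h/p = 6.626 × 10⁻³⁴ / 3.939 × 10⁻²¹ = 1.68 × 10⁻¹³ m = 168 fm.

λ = 168 fm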